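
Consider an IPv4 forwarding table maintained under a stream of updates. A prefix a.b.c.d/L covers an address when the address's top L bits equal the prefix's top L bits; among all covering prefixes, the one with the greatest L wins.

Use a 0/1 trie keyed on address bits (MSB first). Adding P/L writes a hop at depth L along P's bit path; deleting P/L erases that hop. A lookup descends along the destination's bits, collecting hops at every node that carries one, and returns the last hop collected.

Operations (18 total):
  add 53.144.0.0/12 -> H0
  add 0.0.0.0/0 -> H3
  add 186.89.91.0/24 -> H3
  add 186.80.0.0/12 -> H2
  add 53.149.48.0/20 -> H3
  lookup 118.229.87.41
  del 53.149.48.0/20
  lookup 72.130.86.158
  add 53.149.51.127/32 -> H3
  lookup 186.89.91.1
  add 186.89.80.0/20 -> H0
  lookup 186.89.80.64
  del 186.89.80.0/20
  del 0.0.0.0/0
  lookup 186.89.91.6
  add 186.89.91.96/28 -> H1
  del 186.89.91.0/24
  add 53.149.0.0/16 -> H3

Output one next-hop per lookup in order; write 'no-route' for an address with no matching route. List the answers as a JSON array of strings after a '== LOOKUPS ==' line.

Trace:
  + 53.144.0.0/12 (H0) depth=12
  + 0.0.0.0/0 (H3) depth=0
  + 186.89.91.0/24 (H3) depth=24
  + 186.80.0.0/12 (H2) depth=12
  + 53.149.48.0/20 (H3) depth=20
  lookup 118.229.87.41: bits 0 walk d0:H3→d1:- -> H3
  - 53.149.48.0/20 clear@20
  lookup 72.130.86.158: bits 0 walk d0:H3→d1:- -> H3
  + 53.149.51.127/32 (H3) depth=32
  lookup 186.89.91.1: bits 101110100101100101011011 walk d0:H3→d1:-→d2:-→d3:-→d4:-→d5:-→d6:-→d7:-→d8:-→d9:-→d10:-→d11:-→d12:H2→d13:-→d14:-→d15:-→d16:-→d17:-→d18:-→d19:-→d20:-→d21:-→d22:-→d23:-→d24:H3 -> H3
  + 186.89.80.0/20 (H0) depth=20
  lookup 186.89.80.64: bits 10111010010110010101 walk d0:H3→d1:-→d2:-→d3:-→d4:-→d5:-→d6:-→d7:-→d8:-→d9:-→d10:-→d11:-→d12:H2→d13:-→d14:-→d15:-→d16:-→d17:-→d18:-→d19:-→d20:H0 -> H0
  - 186.89.80.0/20 clear@20
  - 0.0.0.0/0 clear@0
  lookup 186.89.91.6: bits 101110100101100101011011 walk d0:-→d1:-→d2:-→d3:-→d4:-→d5:-→d6:-→d7:-→d8:-→d9:-→d10:-→d11:-→d12:H2→d13:-→d14:-→d15:-→d16:-→d17:-→d18:-→d19:-→d20:-→d21:-→d22:-→d23:-→d24:H3 -> H3
  + 186.89.91.96/28 (H1) depth=28
  - 186.89.91.0/24 clear@24
  + 53.149.0.0/16 (H3) depth=16

== LOOKUPS ==
["H3","H3","H3","H0","H3"]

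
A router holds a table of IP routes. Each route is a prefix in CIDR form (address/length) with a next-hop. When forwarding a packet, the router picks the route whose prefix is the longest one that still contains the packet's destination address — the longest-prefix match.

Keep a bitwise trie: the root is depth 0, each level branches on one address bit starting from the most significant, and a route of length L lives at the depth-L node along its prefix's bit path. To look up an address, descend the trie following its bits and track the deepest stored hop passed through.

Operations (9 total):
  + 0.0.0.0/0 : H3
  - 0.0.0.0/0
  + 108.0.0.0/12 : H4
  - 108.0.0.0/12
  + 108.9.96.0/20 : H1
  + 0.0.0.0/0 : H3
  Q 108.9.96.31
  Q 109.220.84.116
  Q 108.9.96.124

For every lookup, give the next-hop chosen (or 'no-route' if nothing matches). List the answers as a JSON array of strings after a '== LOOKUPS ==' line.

Process each operation:
  add 0.0.0.0/0 -> H3 at depth 0
  - 0.0.0.0/0 clear@0
  add 108.0.0.0/12 -> H4 at depth 12
  - 108.0.0.0/12 clear@12
  add 108.9.96.0/20 -> H1 at depth 20
  add 0.0.0.0/0 -> H3 at depth 0
  Q 108.9.96.31: descend 01101100000010010110 ; hops seen [H3,H1] ; pick H1
  Q 109.220.84.116: descend 0110110 ; hops seen [H3] ; pick H3
  Q 108.9.96.124: descend 01101100000010010110 ; hops seen [H3,H1] ; pick H1

== LOOKUPS ==
["H1","H3","H1"]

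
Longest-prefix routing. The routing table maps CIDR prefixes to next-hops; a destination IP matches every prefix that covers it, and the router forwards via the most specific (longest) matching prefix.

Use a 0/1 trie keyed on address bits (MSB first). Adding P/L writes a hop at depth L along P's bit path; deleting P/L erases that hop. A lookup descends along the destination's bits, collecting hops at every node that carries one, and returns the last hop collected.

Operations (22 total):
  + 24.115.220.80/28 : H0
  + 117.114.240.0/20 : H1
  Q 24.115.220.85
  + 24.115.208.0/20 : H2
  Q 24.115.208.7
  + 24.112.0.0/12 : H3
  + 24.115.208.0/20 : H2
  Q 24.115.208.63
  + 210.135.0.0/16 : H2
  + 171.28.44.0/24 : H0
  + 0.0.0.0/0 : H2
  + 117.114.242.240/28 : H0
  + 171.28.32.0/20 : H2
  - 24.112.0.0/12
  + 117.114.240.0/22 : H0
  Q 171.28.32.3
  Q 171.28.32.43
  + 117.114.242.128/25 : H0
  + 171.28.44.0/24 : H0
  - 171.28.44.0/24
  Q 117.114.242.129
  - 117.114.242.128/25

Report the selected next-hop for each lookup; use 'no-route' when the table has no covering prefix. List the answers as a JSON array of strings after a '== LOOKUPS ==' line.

Trace:
  + 24.115.220.80/28 (H0) depth=28
  + 117.114.240.0/20 (H1) depth=20
  ? 24.115.220.85  path d0:-→d1:-→d2:-→d3:-→d4:-→d5:-→d6:-→d7:-→d8:-→d9:-→d10:-→d11:-→d12:-→d13:-→d14:-→d15:-→d16:-→d17:-→d18:-→d19:-→d20:-→d21:-→d22:-→d23:-→d24:-→d25:-→d26:-→d27:-→d28:H0  best=H0
  + 24.115.208.0/20 (H2) depth=20
  ? 24.115.208.7  path d0:-→d1:-→d2:-→d3:-→d4:-→d5:-→d6:-→d7:-→d8:-→d9:-→d10:-→d11:-→d12:-→d13:-→d14:-→d15:-→d16:-→d17:-→d18:-→d19:-→d20:H2  best=H2
  + 24.112.0.0/12 (H3) depth=12
  + 24.115.208.0/20 (H2) depth=20
  ? 24.115.208.63  path d0:-→d1:-→d2:-→d3:-→d4:-→d5:-→d6:-→d7:-→d8:-→d9:-→d10:-→d11:-→d12:H3→d13:-→d14:-→d15:-→d16:-→d17:-→d18:-→d19:-→d20:H2  best=H2
  + 210.135.0.0/16 (H2) depth=16
  + 171.28.44.0/24 (H0) depth=24
  + 0.0.0.0/0 (H2) depth=0
  + 117.114.242.240/28 (H0) depth=28
  + 171.28.32.0/20 (H2) depth=20
  - 24.112.0.0/12 clear@12
  + 117.114.240.0/22 (H0) depth=22
  ? 171.28.32.3  path d0:H2→d1:-→d2:-→d3:-→d4:-→d5:-→d6:-→d7:-→d8:-→d9:-→d10:-→d11:-→d12:-→d13:-→d14:-→d15:-→d16:-→d17:-→d18:-→d19:-→d20:H2  best=H2
  ? 171.28.32.43  path d0:H2→d1:-→d2:-→d3:-→d4:-→d5:-→d6:-→d7:-→d8:-→d9:-→d10:-→d11:-→d12:-→d13:-→d14:-→d15:-→d16:-→d17:-→d18:-→d19:-→d20:H2  best=H2
  + 117.114.242.128/25 (H0) depth=25
  + 171.28.44.0/24 (H0) depth=24
  - 171.28.44.0/24 clear@24
  ? 117.114.242.129  path d0:H2→d1:-→d2:-→d3:-→d4:-→d5:-→d6:-→d7:-→d8:-→d9:-→d10:-→d11:-→d12:-→d13:-→d14:-→d15:-→d16:-→d17:-→d18:-→d19:-→d20:H1→d21:-→d22:H0→d23:-→d24:-→d25:H0  best=H0
  - 117.114.242.128/25 clear@25

== LOOKUPS ==
["H0","H2","H2","H2","H2","H0"]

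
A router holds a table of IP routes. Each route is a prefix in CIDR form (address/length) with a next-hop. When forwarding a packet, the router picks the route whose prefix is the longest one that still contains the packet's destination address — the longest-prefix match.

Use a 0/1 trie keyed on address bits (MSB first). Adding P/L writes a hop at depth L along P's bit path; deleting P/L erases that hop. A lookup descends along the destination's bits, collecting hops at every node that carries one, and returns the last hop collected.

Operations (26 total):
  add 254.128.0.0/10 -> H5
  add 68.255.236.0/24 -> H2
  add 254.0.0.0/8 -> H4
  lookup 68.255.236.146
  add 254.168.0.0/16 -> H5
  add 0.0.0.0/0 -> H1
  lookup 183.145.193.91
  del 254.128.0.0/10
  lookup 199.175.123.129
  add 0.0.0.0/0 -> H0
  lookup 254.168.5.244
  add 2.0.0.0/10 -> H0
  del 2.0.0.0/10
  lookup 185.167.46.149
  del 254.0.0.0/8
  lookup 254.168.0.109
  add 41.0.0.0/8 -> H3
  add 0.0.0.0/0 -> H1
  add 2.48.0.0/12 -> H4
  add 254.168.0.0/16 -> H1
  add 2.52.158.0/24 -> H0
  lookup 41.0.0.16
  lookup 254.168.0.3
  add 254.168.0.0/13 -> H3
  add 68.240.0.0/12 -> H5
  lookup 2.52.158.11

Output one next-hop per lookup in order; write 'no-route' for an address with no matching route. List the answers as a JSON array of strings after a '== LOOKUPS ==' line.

Trace:
  + 254.128.0.0/10 (H5) depth=10
  + 68.255.236.0/24 (H2) depth=24
  + 254.0.0.0/8 (H4) depth=8
  ? 68.255.236.146  path d0:-→d1:-→d2:-→d3:-→d4:-→d5:-→d6:-→d7:-→d8:-→d9:-→d10:-→d11:-→d12:-→d13:-→d14:-→d15:-→d16:-→d17:-→d18:-→d19:-→d20:-→d21:-→d22:-→d23:-→d24:H2  best=H2
  + 254.168.0.0/16 (H5) depth=16
  + 0.0.0.0/0 (H1) depth=0
  ? 183.145.193.91  path d0:H1→d1:-  best=H1
  - 254.128.0.0/10 clear@10
  ? 199.175.123.129  path d0:H1→d1:-→d2:-  best=H1
  + 0.0.0.0/0 (H0) depth=0
  ? 254.168.5.244  path d0:H0→d1:-→d2:-→d3:-→d4:-→d5:-→d6:-→d7:-→d8:H4→d9:-→d10:-→d11:-→d12:-→d13:-→d14:-→d15:-→d16:H5  best=H5
  + 2.0.0.0/10 (H0) depth=10
  - 2.0.0.0/10 clear@10
  ? 185.167.46.149  path d0:H0→d1:-  best=H0
  - 254.0.0.0/8 clear@8
  ? 254.168.0.109  path d0:H0→d1:-→d2:-→d3:-→d4:-→d5:-→d6:-→d7:-→d8:-→d9:-→d10:-→d11:-→d12:-→d13:-→d14:-→d15:-→d16:H5  best=H5
  + 41.0.0.0/8 (H3) depth=8
  + 0.0.0.0/0 (H1) depth=0
  + 2.48.0.0/12 (H4) depth=12
  + 254.168.0.0/16 (H1) depth=16
  + 2.52.158.0/24 (H0) depth=24
  ? 41.0.0.16  path d0:H1→d1:-→d2:-→d3:-→d4:-→d5:-→d6:-→d7:-→d8:H3  best=H3
  ? 254.168.0.3  path d0:H1→d1:-→d2:-→d3:-→d4:-→d5:-→d6:-→d7:-→d8:-→d9:-→d10:-→d11:-→d12:-→d13:-→d14:-→d15:-→d16:H1  best=H1
  + 254.168.0.0/13 (H3) depth=13
  + 68.240.0.0/12 (H5) depth=12
  ? 2.52.158.11  path d0:H1→d1:-→d2:-→d3:-→d4:-→d5:-→d6:-→d7:-→d8:-→d9:-→d10:-→d11:-→d12:H4→d13:-→d14:-→d15:-→d16:-→d17:-→d18:-→d19:-→d20:-→d21:-→d22:-→d23:-→d24:H0  best=H0

== LOOKUPS ==
["H2","H1","H1","H5","H0","H5","H3","H1","H0"]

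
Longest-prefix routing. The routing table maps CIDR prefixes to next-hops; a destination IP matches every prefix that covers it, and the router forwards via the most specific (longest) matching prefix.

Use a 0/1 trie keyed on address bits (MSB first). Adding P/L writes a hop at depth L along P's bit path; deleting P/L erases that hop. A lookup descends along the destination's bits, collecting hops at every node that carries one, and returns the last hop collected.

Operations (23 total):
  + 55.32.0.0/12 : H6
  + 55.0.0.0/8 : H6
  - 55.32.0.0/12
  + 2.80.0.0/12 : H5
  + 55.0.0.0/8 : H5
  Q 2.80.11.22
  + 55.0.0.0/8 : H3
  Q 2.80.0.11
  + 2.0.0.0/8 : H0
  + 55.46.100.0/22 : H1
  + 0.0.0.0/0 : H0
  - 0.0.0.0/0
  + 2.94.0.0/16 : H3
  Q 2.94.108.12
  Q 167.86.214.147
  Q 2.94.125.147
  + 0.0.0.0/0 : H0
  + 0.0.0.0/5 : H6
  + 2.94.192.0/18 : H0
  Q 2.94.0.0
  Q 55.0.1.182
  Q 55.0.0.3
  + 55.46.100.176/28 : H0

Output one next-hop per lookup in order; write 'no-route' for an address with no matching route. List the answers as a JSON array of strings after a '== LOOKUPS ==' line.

Trace:
  + 55.32.0.0/12 (H6) depth=12
  + 55.0.0.0/8 (H6) depth=8
  del 55.32.0.0/12 (clear depth 12)
  + 2.80.0.0/12 (H5) depth=12
  + 55.0.0.0/8 (H5) depth=8
  lookup 2.80.11.22: bits 000000100101 walk d0:-→d1:-→d2:-→d3:-→d4:-→d5:-→d6:-→d7:-→d8:-→d9:-→d10:-→d11:-→d12:H5 -> H5
  + 55.0.0.0/8 (H3) depth=8
  lookup 2.80.0.11: bits 000000100101 walk d0:-→d1:-→d2:-→d3:-→d4:-→d5:-→d6:-→d7:-→d8:-→d9:-→d10:-→d11:-→d12:H5 -> H5
  + 2.0.0.0/8 (H0) depth=8
  + 55.46.100.0/22 (H1) depth=22
  + 0.0.0.0/0 (H0) depth=0
  del 0.0.0.0/0 (clear depth 0)
  + 2.94.0.0/16 (H3) depth=16
  lookup 2.94.108.12: bits 0000001001011110 walk d0:-→d1:-→d2:-→d3:-→d4:-→d5:-→d6:-→d7:-→d8:H0→d9:-→d10:-→d11:-→d12:H5→d13:-→d14:-→d15:-→d16:H3 -> H3
  lookup 167.86.214.147: bits ε walk d0:- -> no-route
  lookup 2.94.125.147: bits 0000001001011110 walk d0:-→d1:-→d2:-→d3:-→d4:-→d5:-→d6:-→d7:-→d8:H0→d9:-→d10:-→d11:-→d12:H5→d13:-→d14:-→d15:-→d16:H3 -> H3
  + 0.0.0.0/0 (H0) depth=0
  + 0.0.0.0/5 (H6) depth=5
  + 2.94.192.0/18 (H0) depth=18
  lookup 2.94.0.0: bits 0000001001011110 walk d0:H0→d1:-→d2:-→d3:-→d4:-→d5:H6→d6:-→d7:-→d8:H0→d9:-→d10:-→d11:-→d12:H5→d13:-→d14:-→d15:-→d16:H3 -> H3
  lookup 55.0.1.182: bits 0011011100 walk d0:H0→d1:-→d2:-→d3:-→d4:-→d5:-→d6:-→d7:-→d8:H3→d9:-→d10:- -> H3
  lookup 55.0.0.3: bits 0011011100 walk d0:H0→d1:-→d2:-→d3:-→d4:-→d5:-→d6:-→d7:-→d8:H3→d9:-→d10:- -> H3
  + 55.46.100.176/28 (H0) depth=28

== LOOKUPS ==
["H5","H5","H3","no-route","H3","H3","H3","H3"]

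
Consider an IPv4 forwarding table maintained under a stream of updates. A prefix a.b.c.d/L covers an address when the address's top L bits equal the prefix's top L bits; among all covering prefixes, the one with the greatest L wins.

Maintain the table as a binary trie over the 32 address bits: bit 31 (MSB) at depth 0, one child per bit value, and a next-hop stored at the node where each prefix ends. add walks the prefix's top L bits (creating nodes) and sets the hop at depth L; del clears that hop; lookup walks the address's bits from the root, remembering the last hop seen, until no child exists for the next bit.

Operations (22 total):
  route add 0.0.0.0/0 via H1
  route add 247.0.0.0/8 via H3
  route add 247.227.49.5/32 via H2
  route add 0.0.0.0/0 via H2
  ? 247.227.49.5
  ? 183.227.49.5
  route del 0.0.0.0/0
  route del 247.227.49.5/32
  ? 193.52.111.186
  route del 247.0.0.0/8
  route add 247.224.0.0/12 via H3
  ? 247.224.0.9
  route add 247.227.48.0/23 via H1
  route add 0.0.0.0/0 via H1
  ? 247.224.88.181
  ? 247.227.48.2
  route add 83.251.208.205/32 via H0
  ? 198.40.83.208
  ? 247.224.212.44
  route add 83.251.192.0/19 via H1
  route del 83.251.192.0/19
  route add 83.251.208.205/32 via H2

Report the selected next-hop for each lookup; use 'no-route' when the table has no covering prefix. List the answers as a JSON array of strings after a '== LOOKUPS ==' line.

Apply in order:
  add 0.0.0.0/0 -> H1 at depth 0
  add 247.0.0.0/8 -> H3 at depth 8
  add 247.227.49.5/32 -> H2 at depth 32
  add 0.0.0.0/0 -> H2 at depth 0
  lookup 247.227.49.5: bits 11110111111000110011000100000101 walk d0:H2→d1:-→d2:-→d3:-→d4:-→d5:-→d6:-→d7:-→d8:H3→d9:-→d10:-→d11:-→d12:-→d13:-→d14:-→d15:-→d16:-→d17:-→d18:-→d19:-→d20:-→d21:-→d22:-→d23:-→d24:-→d25:-→d26:-→d27:-→d28:-→d29:-→d30:-→d31:-→d32:H2 -> H2
  lookup 183.227.49.5: bits 1 walk d0:H2→d1:- -> H2
  del 0.0.0.0/0 (clear depth 0)
  del 247.227.49.5/32 (clear depth 32)
  lookup 193.52.111.186: bits 11 walk d0:-→d1:-→d2:- -> no-route
  del 247.0.0.0/8 (clear depth 8)
  add 247.224.0.0/12 -> H3 at depth 12
  lookup 247.224.0.9: bits 11110111111000 walk d0:-→d1:-→d2:-→d3:-→d4:-→d5:-→d6:-→d7:-→d8:-→d9:-→d10:-→d11:-→d12:H3→d13:-→d14:- -> H3
  add 247.227.48.0/23 -> H1 at depth 23
  add 0.0.0.0/0 -> H1 at depth 0
  lookup 247.224.88.181: bits 11110111111000 walk d0:H1→d1:-→d2:-→d3:-→d4:-→d5:-→d6:-→d7:-→d8:-→d9:-→d10:-→d11:-→d12:H3→d13:-→d14:- -> H3
  lookup 247.227.48.2: bits 11110111111000110011000 walk d0:H1→d1:-→d2:-→d3:-→d4:-→d5:-→d6:-→d7:-→d8:-→d9:-→d10:-→d11:-→d12:H3→d13:-→d14:-→d15:-→d16:-→d17:-→d18:-→d19:-→d20:-→d21:-→d22:-→d23:H1 -> H1
  add 83.251.208.205/32 -> H0 at depth 32
  lookup 198.40.83.208: bits 11 walk d0:H1→d1:-→d2:- -> H1
  lookup 247.224.212.44: bits 11110111111000 walk d0:H1→d1:-→d2:-→d3:-→d4:-→d5:-→d6:-→d7:-→d8:-→d9:-→d10:-→d11:-→d12:H3→d13:-→d14:- -> H3
  add 83.251.192.0/19 -> H1 at depth 19
  del 83.251.192.0/19 (clear depth 19)
  add 83.251.208.205/32 -> H2 at depth 32

== LOOKUPS ==
["H2","H2","no-route","H3","H3","H1","H1","H3"]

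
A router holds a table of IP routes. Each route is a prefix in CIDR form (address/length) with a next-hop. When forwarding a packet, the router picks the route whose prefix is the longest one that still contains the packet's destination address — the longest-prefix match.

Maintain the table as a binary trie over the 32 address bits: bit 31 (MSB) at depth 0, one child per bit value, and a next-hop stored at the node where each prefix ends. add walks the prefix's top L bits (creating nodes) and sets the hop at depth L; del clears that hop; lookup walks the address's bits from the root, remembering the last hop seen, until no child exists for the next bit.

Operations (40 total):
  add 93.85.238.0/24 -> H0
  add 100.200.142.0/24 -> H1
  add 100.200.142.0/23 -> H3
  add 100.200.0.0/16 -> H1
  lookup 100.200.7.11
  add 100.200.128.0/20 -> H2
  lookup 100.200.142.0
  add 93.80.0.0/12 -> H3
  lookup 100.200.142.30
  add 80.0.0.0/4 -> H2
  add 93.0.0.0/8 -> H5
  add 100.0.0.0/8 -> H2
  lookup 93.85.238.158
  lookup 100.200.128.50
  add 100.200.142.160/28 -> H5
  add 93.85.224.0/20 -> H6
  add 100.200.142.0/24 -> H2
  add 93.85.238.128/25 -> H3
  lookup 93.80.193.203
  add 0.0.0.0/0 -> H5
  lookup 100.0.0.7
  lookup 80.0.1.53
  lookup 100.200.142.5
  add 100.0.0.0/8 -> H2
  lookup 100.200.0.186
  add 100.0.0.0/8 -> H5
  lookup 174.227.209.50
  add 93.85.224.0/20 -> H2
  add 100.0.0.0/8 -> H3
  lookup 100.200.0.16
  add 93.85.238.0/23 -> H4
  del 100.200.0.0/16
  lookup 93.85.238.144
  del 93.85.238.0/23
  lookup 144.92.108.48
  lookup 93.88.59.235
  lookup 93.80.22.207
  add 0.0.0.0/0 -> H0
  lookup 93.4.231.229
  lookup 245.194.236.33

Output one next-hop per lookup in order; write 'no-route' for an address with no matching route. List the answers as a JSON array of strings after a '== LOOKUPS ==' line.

Process each operation:
  + 93.85.238.0/24 (H0) depth=24
  + 100.200.142.0/24 (H1) depth=24
  + 100.200.142.0/23 (H3) depth=23
  + 100.200.0.0/16 (H1) depth=16
  ? 100.200.7.11  path d0:-→d1:-→d2:-→d3:-→d4:-→d5:-→d6:-→d7:-→d8:-→d9:-→d10:-→d11:-→d12:-→d13:-→d14:-→d15:-→d16:H1  best=H1
  + 100.200.128.0/20 (H2) depth=20
  ? 100.200.142.0  path d0:-→d1:-→d2:-→d3:-→d4:-→d5:-→d6:-→d7:-→d8:-→d9:-→d10:-→d11:-→d12:-→d13:-→d14:-→d15:-→d16:H1→d17:-→d18:-→d19:-→d20:H2→d21:-→d22:-→d23:H3→d24:H1  best=H1
  + 93.80.0.0/12 (H3) depth=12
  ? 100.200.142.30  path d0:-→d1:-→d2:-→d3:-→d4:-→d5:-→d6:-→d7:-→d8:-→d9:-→d10:-→d11:-→d12:-→d13:-→d14:-→d15:-→d16:H1→d17:-→d18:-→d19:-→d20:H2→d21:-→d22:-→d23:H3→d24:H1  best=H1
  + 80.0.0.0/4 (H2) depth=4
  + 93.0.0.0/8 (H5) depth=8
  + 100.0.0.0/8 (H2) depth=8
  ? 93.85.238.158  path d0:-→d1:-→d2:-→d3:-→d4:H2→d5:-→d6:-→d7:-→d8:H5→d9:-→d10:-→d11:-→d12:H3→d13:-→d14:-→d15:-→d16:-→d17:-→d18:-→d19:-→d20:-→d21:-→d22:-→d23:-→d24:H0  best=H0
  ? 100.200.128.50  path d0:-→d1:-→d2:-→d3:-→d4:-→d5:-→d6:-→d7:-→d8:H2→d9:-→d10:-→d11:-→d12:-→d13:-→d14:-→d15:-→d16:H1→d17:-→d18:-→d19:-→d20:H2  best=H2
  + 100.200.142.160/28 (H5) depth=28
  + 93.85.224.0/20 (H6) depth=20
  + 100.200.142.0/24 (H2) depth=24
  + 93.85.238.128/25 (H3) depth=25
  ? 93.80.193.203  path d0:-→d1:-→d2:-→d3:-→d4:H2→d5:-→d6:-→d7:-→d8:H5→d9:-→d10:-→d11:-→d12:H3→d13:-  best=H3
  + 0.0.0.0/0 (H5) depth=0
  ? 100.0.0.7  path d0:H5→d1:-→d2:-→d3:-→d4:-→d5:-→d6:-→d7:-→d8:H2  best=H2
  ? 80.0.1.53  path d0:H5→d1:-→d2:-→d3:-→d4:H2  best=H2
  ? 100.200.142.5  path d0:H5→d1:-→d2:-→d3:-→d4:-→d5:-→d6:-→d7:-→d8:H2→d9:-→d10:-→d11:-→d12:-→d13:-→d14:-→d15:-→d16:H1→d17:-→d18:-→d19:-→d20:H2→d21:-→d22:-→d23:H3→d24:H2  best=H2
  + 100.0.0.0/8 (H2) depth=8
  ? 100.200.0.186  path d0:H5→d1:-→d2:-→d3:-→d4:-→d5:-→d6:-→d7:-→d8:H2→d9:-→d10:-→d11:-→d12:-→d13:-→d14:-→d15:-→d16:H1  best=H1
  + 100.0.0.0/8 (H5) depth=8
  ? 174.227.209.50  path d0:H5  best=H5
  + 93.85.224.0/20 (H2) depth=20
  + 100.0.0.0/8 (H3) depth=8
  ? 100.200.0.16  path d0:H5→d1:-→d2:-→d3:-→d4:-→d5:-→d6:-→d7:-→d8:H3→d9:-→d10:-→d11:-→d12:-→d13:-→d14:-→d15:-→d16:H1  best=H1
  + 93.85.238.0/23 (H4) depth=23
  del 100.200.0.0/16 (clear depth 16)
  ? 93.85.238.144  path d0:H5→d1:-→d2:-→d3:-→d4:H2→d5:-→d6:-→d7:-→d8:H5→d9:-→d10:-→d11:-→d12:H3→d13:-→d14:-→d15:-→d16:-→d17:-→d18:-→d19:-→d20:H2→d21:-→d22:-→d23:H4→d24:H0→d25:H3  best=H3
  del 93.85.238.0/23 (clear depth 23)
  ? 144.92.108.48  path d0:H5  best=H5
  ? 93.88.59.235  path d0:H5→d1:-→d2:-→d3:-→d4:H2→d5:-→d6:-→d7:-→d8:H5→d9:-→d10:-→d11:-→d12:H3  best=H3
  ? 93.80.22.207  path d0:H5→d1:-→d2:-→d3:-→d4:H2→d5:-→d6:-→d7:-→d8:H5→d9:-→d10:-→d11:-→d12:H3→d13:-  best=H3
  + 0.0.0.0/0 (H0) depth=0
  ? 93.4.231.229  path d0:H0→d1:-→d2:-→d3:-→d4:H2→d5:-→d6:-→d7:-→d8:H5→d9:-  best=H5
  ? 245.194.236.33  path d0:H0  best=H0

== LOOKUPS ==
["H1","H1","H1","H0","H2","H3","H2","H2","H2","H1","H5","H1","H3","H5","H3","H3","H5","H0"]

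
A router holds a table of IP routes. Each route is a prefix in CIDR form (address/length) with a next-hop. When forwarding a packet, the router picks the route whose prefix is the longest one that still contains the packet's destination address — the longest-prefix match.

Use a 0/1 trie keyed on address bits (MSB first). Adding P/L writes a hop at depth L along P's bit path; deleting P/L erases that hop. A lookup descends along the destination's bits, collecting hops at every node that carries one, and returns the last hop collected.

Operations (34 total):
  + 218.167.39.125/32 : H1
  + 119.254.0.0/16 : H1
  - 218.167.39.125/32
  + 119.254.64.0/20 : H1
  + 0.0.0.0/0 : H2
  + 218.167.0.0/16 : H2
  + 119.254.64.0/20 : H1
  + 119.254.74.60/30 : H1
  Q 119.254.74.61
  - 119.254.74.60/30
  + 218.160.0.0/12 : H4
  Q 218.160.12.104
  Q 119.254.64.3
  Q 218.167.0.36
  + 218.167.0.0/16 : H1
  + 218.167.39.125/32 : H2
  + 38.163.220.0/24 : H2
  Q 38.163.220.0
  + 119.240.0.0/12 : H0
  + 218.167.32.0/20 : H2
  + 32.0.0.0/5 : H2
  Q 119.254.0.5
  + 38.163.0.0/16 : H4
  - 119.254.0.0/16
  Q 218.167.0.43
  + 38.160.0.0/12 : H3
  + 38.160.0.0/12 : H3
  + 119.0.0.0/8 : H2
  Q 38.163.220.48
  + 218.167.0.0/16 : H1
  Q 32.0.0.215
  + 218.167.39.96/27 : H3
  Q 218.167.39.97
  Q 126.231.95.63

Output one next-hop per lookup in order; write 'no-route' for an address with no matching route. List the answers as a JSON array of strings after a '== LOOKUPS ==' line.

Trace:
  add 218.167.39.125/32 -> H1 at depth 32
  add 119.254.0.0/16 -> H1 at depth 16
  - 218.167.39.125/32 clear@32
  add 119.254.64.0/20 -> H1 at depth 20
  add 0.0.0.0/0 -> H2 at depth 0
  add 218.167.0.0/16 -> H2 at depth 16
  add 119.254.64.0/20 -> H1 at depth 20
  add 119.254.74.60/30 -> H1 at depth 30
  ? 119.254.74.61  path d0:H2→d1:-→d2:-→d3:-→d4:-→d5:-→d6:-→d7:-→d8:-→d9:-→d10:-→d11:-→d12:-→d13:-→d14:-→d15:-→d16:H1→d17:-→d18:-→d19:-→d20:H1→d21:-→d22:-→d23:-→d24:-→d25:-→d26:-→d27:-→d28:-→d29:-→d30:H1  best=H1
  - 119.254.74.60/30 clear@30
  add 218.160.0.0/12 -> H4 at depth 12
  ? 218.160.12.104  path d0:H2→d1:-→d2:-→d3:-→d4:-→d5:-→d6:-→d7:-→d8:-→d9:-→d10:-→d11:-→d12:H4→d13:-  best=H4
  ? 119.254.64.3  path d0:H2→d1:-→d2:-→d3:-→d4:-→d5:-→d6:-→d7:-→d8:-→d9:-→d10:-→d11:-→d12:-→d13:-→d14:-→d15:-→d16:H1→d17:-→d18:-→d19:-→d20:H1  best=H1
  ? 218.167.0.36  path d0:H2→d1:-→d2:-→d3:-→d4:-→d5:-→d6:-→d7:-→d8:-→d9:-→d10:-→d11:-→d12:H4→d13:-→d14:-→d15:-→d16:H2→d17:-→d18:-  best=H2
  add 218.167.0.0/16 -> H1 at depth 16
  add 218.167.39.125/32 -> H2 at depth 32
  add 38.163.220.0/24 -> H2 at depth 24
  ? 38.163.220.0  path d0:H2→d1:-→d2:-→d3:-→d4:-→d5:-→d6:-→d7:-→d8:-→d9:-→d10:-→d11:-→d12:-→d13:-→d14:-→d15:-→d16:-→d17:-→d18:-→d19:-→d20:-→d21:-→d22:-→d23:-→d24:H2  best=H2
  add 119.240.0.0/12 -> H0 at depth 12
  add 218.167.32.0/20 -> H2 at depth 20
  add 32.0.0.0/5 -> H2 at depth 5
  ? 119.254.0.5  path d0:H2→d1:-→d2:-→d3:-→d4:-→d5:-→d6:-→d7:-→d8:-→d9:-→d10:-→d11:-→d12:H0→d13:-→d14:-→d15:-→d16:H1→d17:-  best=H1
  add 38.163.0.0/16 -> H4 at depth 16
  - 119.254.0.0/16 clear@16
  ? 218.167.0.43  path d0:H2→d1:-→d2:-→d3:-→d4:-→d5:-→d6:-→d7:-→d8:-→d9:-→d10:-→d11:-→d12:H4→d13:-→d14:-→d15:-→d16:H1→d17:-→d18:-  best=H1
  add 38.160.0.0/12 -> H3 at depth 12
  add 38.160.0.0/12 -> H3 at depth 12
  add 119.0.0.0/8 -> H2 at depth 8
  ? 38.163.220.48  path d0:H2→d1:-→d2:-→d3:-→d4:-→d5:H2→d6:-→d7:-→d8:-→d9:-→d10:-→d11:-→d12:H3→d13:-→d14:-→d15:-→d16:H4→d17:-→d18:-→d19:-→d20:-→d21:-→d22:-→d23:-→d24:H2  best=H2
  add 218.167.0.0/16 -> H1 at depth 16
  ? 32.0.0.215  path d0:H2→d1:-→d2:-→d3:-→d4:-→d5:H2  best=H2
  add 218.167.39.96/27 -> H3 at depth 27
  ? 218.167.39.97  path d0:H2→d1:-→d2:-→d3:-→d4:-→d5:-→d6:-→d7:-→d8:-→d9:-→d10:-→d11:-→d12:H4→d13:-→d14:-→d15:-→d16:H1→d17:-→d18:-→d19:-→d20:H2→d21:-→d22:-→d23:-→d24:-→d25:-→d26:-→d27:H3  best=H3
  ? 126.231.95.63  path d0:H2→d1:-→d2:-→d3:-→d4:-  best=H2

== LOOKUPS ==
["H1","H4","H1","H2","H2","H1","H1","H2","H2","H3","H2"]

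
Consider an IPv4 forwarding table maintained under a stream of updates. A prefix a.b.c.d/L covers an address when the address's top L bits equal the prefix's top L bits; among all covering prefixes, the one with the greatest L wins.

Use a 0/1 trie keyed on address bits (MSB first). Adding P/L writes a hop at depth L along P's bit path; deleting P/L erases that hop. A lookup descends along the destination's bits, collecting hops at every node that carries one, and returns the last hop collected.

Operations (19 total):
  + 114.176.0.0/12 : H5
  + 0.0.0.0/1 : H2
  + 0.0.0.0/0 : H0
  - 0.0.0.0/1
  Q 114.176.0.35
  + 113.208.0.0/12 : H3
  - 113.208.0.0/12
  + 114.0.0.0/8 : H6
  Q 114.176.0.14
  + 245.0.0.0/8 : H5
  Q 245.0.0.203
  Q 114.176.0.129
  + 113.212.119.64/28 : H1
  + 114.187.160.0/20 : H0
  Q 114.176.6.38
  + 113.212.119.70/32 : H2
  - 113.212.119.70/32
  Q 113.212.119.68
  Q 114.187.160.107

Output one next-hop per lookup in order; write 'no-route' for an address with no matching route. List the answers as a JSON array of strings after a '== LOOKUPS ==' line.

Apply in order:
  add 114.176.0.0/12 -> H5 at depth 12
  add 0.0.0.0/1 -> H2 at depth 1
  add 0.0.0.0/0 -> H0 at depth 0
  del 0.0.0.0/1 (clear depth 1)
  lookup 114.176.0.35: bits 011100101011 walk d0:H0→d1:-→d2:-→d3:-→d4:-→d5:-→d6:-→d7:-→d8:-→d9:-→d10:-→d11:-→d12:H5 -> H5
  add 113.208.0.0/12 -> H3 at depth 12
  del 113.208.0.0/12 (clear depth 12)
  add 114.0.0.0/8 -> H6 at depth 8
  lookup 114.176.0.14: bits 011100101011 walk d0:H0→d1:-→d2:-→d3:-→d4:-→d5:-→d6:-→d7:-→d8:H6→d9:-→d10:-→d11:-→d12:H5 -> H5
  add 245.0.0.0/8 -> H5 at depth 8
  lookup 245.0.0.203: bits 11110101 walk d0:H0→d1:-→d2:-→d3:-→d4:-→d5:-→d6:-→d7:-→d8:H5 -> H5
  lookup 114.176.0.129: bits 011100101011 walk d0:H0→d1:-→d2:-→d3:-→d4:-→d5:-→d6:-→d7:-→d8:H6→d9:-→d10:-→d11:-→d12:H5 -> H5
  add 113.212.119.64/28 -> H1 at depth 28
  add 114.187.160.0/20 -> H0 at depth 20
  lookup 114.176.6.38: bits 011100101011 walk d0:H0→d1:-→d2:-→d3:-→d4:-→d5:-→d6:-→d7:-→d8:H6→d9:-→d10:-→d11:-→d12:H5 -> H5
  add 113.212.119.70/32 -> H2 at depth 32
  del 113.212.119.70/32 (clear depth 32)
  lookup 113.212.119.68: bits 011100011101010001110111010001 walk d0:H0→d1:-→d2:-→d3:-→d4:-→d5:-→d6:-→d7:-→d8:-→d9:-→d10:-→d11:-→d12:-→d13:-→d14:-→d15:-→d16:-→d17:-→d18:-→d19:-→d20:-→d21:-→d22:-→d23:-→d24:-→d25:-→d26:-→d27:-→d28:H1→d29:-→d30:- -> H1
  lookup 114.187.160.107: bits 01110010101110111010 walk d0:H0→d1:-→d2:-→d3:-→d4:-→d5:-→d6:-→d7:-→d8:H6→d9:-→d10:-→d11:-→d12:H5→d13:-→d14:-→d15:-→d16:-→d17:-→d18:-→d19:-→d20:H0 -> H0

== LOOKUPS ==
["H5","H5","H5","H5","H5","H1","H0"]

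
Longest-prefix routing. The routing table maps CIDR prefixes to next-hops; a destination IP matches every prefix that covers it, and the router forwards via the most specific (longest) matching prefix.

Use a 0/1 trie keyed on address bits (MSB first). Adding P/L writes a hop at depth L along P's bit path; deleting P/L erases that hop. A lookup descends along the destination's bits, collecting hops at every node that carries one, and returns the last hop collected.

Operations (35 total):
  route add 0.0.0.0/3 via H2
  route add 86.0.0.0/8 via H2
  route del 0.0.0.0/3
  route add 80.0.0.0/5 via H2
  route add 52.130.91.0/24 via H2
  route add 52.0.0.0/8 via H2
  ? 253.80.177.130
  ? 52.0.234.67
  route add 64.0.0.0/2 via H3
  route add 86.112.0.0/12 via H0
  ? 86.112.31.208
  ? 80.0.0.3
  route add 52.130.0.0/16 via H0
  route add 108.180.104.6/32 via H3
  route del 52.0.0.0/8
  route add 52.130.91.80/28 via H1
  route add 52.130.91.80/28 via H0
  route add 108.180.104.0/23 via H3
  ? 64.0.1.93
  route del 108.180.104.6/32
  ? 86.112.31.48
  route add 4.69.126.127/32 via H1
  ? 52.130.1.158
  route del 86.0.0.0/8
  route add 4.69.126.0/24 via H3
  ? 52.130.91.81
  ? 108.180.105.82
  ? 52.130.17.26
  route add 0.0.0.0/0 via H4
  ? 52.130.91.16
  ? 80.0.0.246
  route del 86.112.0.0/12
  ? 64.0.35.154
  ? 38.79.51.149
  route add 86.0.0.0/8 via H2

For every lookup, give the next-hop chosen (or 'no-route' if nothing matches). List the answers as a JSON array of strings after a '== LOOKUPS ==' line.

Apply in order:
  + 0.0.0.0/3 (H2) depth=3
  + 86.0.0.0/8 (H2) depth=8
  del 0.0.0.0/3 (clear depth 3)
  + 80.0.0.0/5 (H2) depth=5
  + 52.130.91.0/24 (H2) depth=24
  + 52.0.0.0/8 (H2) depth=8
  ? 253.80.177.130  path d0:-  best=no-route
  ? 52.0.234.67  path d0:-→d1:-→d2:-→d3:-→d4:-→d5:-→d6:-→d7:-→d8:H2  best=H2
  + 64.0.0.0/2 (H3) depth=2
  + 86.112.0.0/12 (H0) depth=12
  ? 86.112.31.208  path d0:-→d1:-→d2:H3→d3:-→d4:-→d5:H2→d6:-→d7:-→d8:H2→d9:-→d10:-→d11:-→d12:H0  best=H0
  ? 80.0.0.3  path d0:-→d1:-→d2:H3→d3:-→d4:-→d5:H2  best=H2
  + 52.130.0.0/16 (H0) depth=16
  + 108.180.104.6/32 (H3) depth=32
  del 52.0.0.0/8 (clear depth 8)
  + 52.130.91.80/28 (H1) depth=28
  + 52.130.91.80/28 (H0) depth=28
  + 108.180.104.0/23 (H3) depth=23
  ? 64.0.1.93  path d0:-→d1:-→d2:H3→d3:-  best=H3
  del 108.180.104.6/32 (clear depth 32)
  ? 86.112.31.48  path d0:-→d1:-→d2:H3→d3:-→d4:-→d5:H2→d6:-→d7:-→d8:H2→d9:-→d10:-→d11:-→d12:H0  best=H0
  + 4.69.126.127/32 (H1) depth=32
  ? 52.130.1.158  path d0:-→d1:-→d2:-→d3:-→d4:-→d5:-→d6:-→d7:-→d8:-→d9:-→d10:-→d11:-→d12:-→d13:-→d14:-→d15:-→d16:H0→d17:-  best=H0
  del 86.0.0.0/8 (clear depth 8)
  + 4.69.126.0/24 (H3) depth=24
  ? 52.130.91.81  path d0:-→d1:-→d2:-→d3:-→d4:-→d5:-→d6:-→d7:-→d8:-→d9:-→d10:-→d11:-→d12:-→d13:-→d14:-→d15:-→d16:H0→d17:-→d18:-→d19:-→d20:-→d21:-→d22:-→d23:-→d24:H2→d25:-→d26:-→d27:-→d28:H0  best=H0
  ? 108.180.105.82  path d0:-→d1:-→d2:H3→d3:-→d4:-→d5:-→d6:-→d7:-→d8:-→d9:-→d10:-→d11:-→d12:-→d13:-→d14:-→d15:-→d16:-→d17:-→d18:-→d19:-→d20:-→d21:-→d22:-→d23:H3  best=H3
  ? 52.130.17.26  path d0:-→d1:-→d2:-→d3:-→d4:-→d5:-→d6:-→d7:-→d8:-→d9:-→d10:-→d11:-→d12:-→d13:-→d14:-→d15:-→d16:H0→d17:-  best=H0
  + 0.0.0.0/0 (H4) depth=0
  ? 52.130.91.16  path d0:H4→d1:-→d2:-→d3:-→d4:-→d5:-→d6:-→d7:-→d8:-→d9:-→d10:-→d11:-→d12:-→d13:-→d14:-→d15:-→d16:H0→d17:-→d18:-→d19:-→d20:-→d21:-→d22:-→d23:-→d24:H2→d25:-  best=H2
  ? 80.0.0.246  path d0:H4→d1:-→d2:H3→d3:-→d4:-→d5:H2  best=H2
  del 86.112.0.0/12 (clear depth 12)
  ? 64.0.35.154  path d0:H4→d1:-→d2:H3→d3:-  best=H3
  ? 38.79.51.149  path d0:H4→d1:-→d2:-→d3:-  best=H4
  + 86.0.0.0/8 (H2) depth=8

== LOOKUPS ==
["no-route","H2","H0","H2","H3","H0","H0","H0","H3","H0","H2","H2","H3","H4"]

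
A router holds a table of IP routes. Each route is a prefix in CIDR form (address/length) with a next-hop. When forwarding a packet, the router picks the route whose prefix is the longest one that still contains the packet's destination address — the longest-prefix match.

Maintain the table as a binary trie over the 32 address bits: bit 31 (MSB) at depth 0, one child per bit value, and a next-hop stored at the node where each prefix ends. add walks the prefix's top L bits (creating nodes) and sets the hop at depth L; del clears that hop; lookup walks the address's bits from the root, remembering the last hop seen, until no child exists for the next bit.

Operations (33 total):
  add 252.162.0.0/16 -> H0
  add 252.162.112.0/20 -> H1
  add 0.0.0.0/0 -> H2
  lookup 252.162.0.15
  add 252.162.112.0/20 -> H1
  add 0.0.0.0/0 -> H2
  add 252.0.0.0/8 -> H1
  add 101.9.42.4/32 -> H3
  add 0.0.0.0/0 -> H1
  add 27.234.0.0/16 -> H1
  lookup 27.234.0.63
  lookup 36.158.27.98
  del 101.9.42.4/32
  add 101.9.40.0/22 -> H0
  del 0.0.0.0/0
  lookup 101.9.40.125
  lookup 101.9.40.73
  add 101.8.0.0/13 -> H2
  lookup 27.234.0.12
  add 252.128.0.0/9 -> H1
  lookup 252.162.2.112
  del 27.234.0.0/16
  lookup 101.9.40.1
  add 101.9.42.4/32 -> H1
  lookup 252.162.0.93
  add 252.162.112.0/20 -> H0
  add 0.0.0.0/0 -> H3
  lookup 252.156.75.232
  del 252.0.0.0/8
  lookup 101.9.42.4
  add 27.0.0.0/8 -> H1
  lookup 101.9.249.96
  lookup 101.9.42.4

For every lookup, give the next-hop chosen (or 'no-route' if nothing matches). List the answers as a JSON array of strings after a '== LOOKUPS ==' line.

Apply in order:
  add 252.162.0.0/16 -> H0 at depth 16
  add 252.162.112.0/20 -> H1 at depth 20
  add 0.0.0.0/0 -> H2 at depth 0
  ? 252.162.0.15  path d0:H2→d1:-→d2:-→d3:-→d4:-→d5:-→d6:-→d7:-→d8:-→d9:-→d10:-→d11:-→d12:-→d13:-→d14:-→d15:-→d16:H0→d17:-  best=H0
  add 252.162.112.0/20 -> H1 at depth 20
  add 0.0.0.0/0 -> H2 at depth 0
  add 252.0.0.0/8 -> H1 at depth 8
  add 101.9.42.4/32 -> H3 at depth 32
  add 0.0.0.0/0 -> H1 at depth 0
  add 27.234.0.0/16 -> H1 at depth 16
  ? 27.234.0.63  path d0:H1→d1:-→d2:-→d3:-→d4:-→d5:-→d6:-→d7:-→d8:-→d9:-→d10:-→d11:-→d12:-→d13:-→d14:-→d15:-→d16:H1  best=H1
  ? 36.158.27.98  path d0:H1→d1:-→d2:-  best=H1
  del 101.9.42.4/32 (clear depth 32)
  add 101.9.40.0/22 -> H0 at depth 22
  del 0.0.0.0/0 (clear depth 0)
  ? 101.9.40.125  path d0:-→d1:-→d2:-→d3:-→d4:-→d5:-→d6:-→d7:-→d8:-→d9:-→d10:-→d11:-→d12:-→d13:-→d14:-→d15:-→d16:-→d17:-→d18:-→d19:-→d20:-→d21:-→d22:H0  best=H0
  ? 101.9.40.73  path d0:-→d1:-→d2:-→d3:-→d4:-→d5:-→d6:-→d7:-→d8:-→d9:-→d10:-→d11:-→d12:-→d13:-→d14:-→d15:-→d16:-→d17:-→d18:-→d19:-→d20:-→d21:-→d22:H0  best=H0
  add 101.8.0.0/13 -> H2 at depth 13
  ? 27.234.0.12  path d0:-→d1:-→d2:-→d3:-→d4:-→d5:-→d6:-→d7:-→d8:-→d9:-→d10:-→d11:-→d12:-→d13:-→d14:-→d15:-→d16:H1  best=H1
  add 252.128.0.0/9 -> H1 at depth 9
  ? 252.162.2.112  path d0:-→d1:-→d2:-→d3:-→d4:-→d5:-→d6:-→d7:-→d8:H1→d9:H1→d10:-→d11:-→d12:-→d13:-→d14:-→d15:-→d16:H0→d17:-  best=H0
  del 27.234.0.0/16 (clear depth 16)
  ? 101.9.40.1  path d0:-→d1:-→d2:-→d3:-→d4:-→d5:-→d6:-→d7:-→d8:-→d9:-→d10:-→d11:-→d12:-→d13:H2→d14:-→d15:-→d16:-→d17:-→d18:-→d19:-→d20:-→d21:-→d22:H0  best=H0
  add 101.9.42.4/32 -> H1 at depth 32
  ? 252.162.0.93  path d0:-→d1:-→d2:-→d3:-→d4:-→d5:-→d6:-→d7:-→d8:H1→d9:H1→d10:-→d11:-→d12:-→d13:-→d14:-→d15:-→d16:H0→d17:-  best=H0
  add 252.162.112.0/20 -> H0 at depth 20
  add 0.0.0.0/0 -> H3 at depth 0
  ? 252.156.75.232  path d0:H3→d1:-→d2:-→d3:-→d4:-→d5:-→d6:-→d7:-→d8:H1→d9:H1→d10:-  best=H1
  del 252.0.0.0/8 (clear depth 8)
  ? 101.9.42.4  path d0:H3→d1:-→d2:-→d3:-→d4:-→d5:-→d6:-→d7:-→d8:-→d9:-→d10:-→d11:-→d12:-→d13:H2→d14:-→d15:-→d16:-→d17:-→d18:-→d19:-→d20:-→d21:-→d22:H0→d23:-→d24:-→d25:-→d26:-→d27:-→d28:-→d29:-→d30:-→d31:-→d32:H1  best=H1
  add 27.0.0.0/8 -> H1 at depth 8
  ? 101.9.249.96  path d0:H3→d1:-→d2:-→d3:-→d4:-→d5:-→d6:-→d7:-→d8:-→d9:-→d10:-→d11:-→d12:-→d13:H2→d14:-→d15:-→d16:-  best=H2
  ? 101.9.42.4  path d0:H3→d1:-→d2:-→d3:-→d4:-→d5:-→d6:-→d7:-→d8:-→d9:-→d10:-→d11:-→d12:-→d13:H2→d14:-→d15:-→d16:-→d17:-→d18:-→d19:-→d20:-→d21:-→d22:H0→d23:-→d24:-→d25:-→d26:-→d27:-→d28:-→d29:-→d30:-→d31:-→d32:H1  best=H1

== LOOKUPS ==
["H0","H1","H1","H0","H0","H1","H0","H0","H0","H1","H1","H2","H1"]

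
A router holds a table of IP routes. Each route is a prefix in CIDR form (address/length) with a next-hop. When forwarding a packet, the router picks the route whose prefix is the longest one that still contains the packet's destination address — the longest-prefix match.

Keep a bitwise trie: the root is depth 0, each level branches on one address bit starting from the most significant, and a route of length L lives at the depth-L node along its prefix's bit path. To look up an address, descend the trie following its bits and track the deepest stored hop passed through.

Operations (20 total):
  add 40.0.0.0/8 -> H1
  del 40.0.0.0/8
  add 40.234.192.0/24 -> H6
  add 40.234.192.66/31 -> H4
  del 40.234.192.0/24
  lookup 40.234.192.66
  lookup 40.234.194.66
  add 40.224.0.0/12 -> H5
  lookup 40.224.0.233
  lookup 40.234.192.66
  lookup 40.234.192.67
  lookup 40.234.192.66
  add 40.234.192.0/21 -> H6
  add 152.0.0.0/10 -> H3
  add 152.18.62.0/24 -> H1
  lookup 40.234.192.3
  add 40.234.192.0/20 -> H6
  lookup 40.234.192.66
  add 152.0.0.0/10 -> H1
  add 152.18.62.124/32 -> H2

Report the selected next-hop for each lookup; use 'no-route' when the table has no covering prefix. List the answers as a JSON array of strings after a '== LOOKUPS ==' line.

Trace:
  + 40.0.0.0/8 (H1) depth=8
  - 40.0.0.0/8 clear@8
  + 40.234.192.0/24 (H6) depth=24
  + 40.234.192.66/31 (H4) depth=31
  - 40.234.192.0/24 clear@24
  lookup 40.234.192.66: bits 0010100011101010110000000100001 walk d0:-→d1:-→d2:-→d3:-→d4:-→d5:-→d6:-→d7:-→d8:-→d9:-→d10:-→d11:-→d12:-→d13:-→d14:-→d15:-→d16:-→d17:-→d18:-→d19:-→d20:-→d21:-→d22:-→d23:-→d24:-→d25:-→d26:-→d27:-→d28:-→d29:-→d30:-→d31:H4 -> H4
  lookup 40.234.194.66: bits 0010100011101010110000 walk d0:-→d1:-→d2:-→d3:-→d4:-→d5:-→d6:-→d7:-→d8:-→d9:-→d10:-→d11:-→d12:-→d13:-→d14:-→d15:-→d16:-→d17:-→d18:-→d19:-→d20:-→d21:-→d22:- -> no-route
  + 40.224.0.0/12 (H5) depth=12
  lookup 40.224.0.233: bits 001010001110 walk d0:-→d1:-→d2:-→d3:-→d4:-→d5:-→d6:-→d7:-→d8:-→d9:-→d10:-→d11:-→d12:H5 -> H5
  lookup 40.234.192.66: bits 0010100011101010110000000100001 walk d0:-→d1:-→d2:-→d3:-→d4:-→d5:-→d6:-→d7:-→d8:-→d9:-→d10:-→d11:-→d12:H5→d13:-→d14:-→d15:-→d16:-→d17:-→d18:-→d19:-→d20:-→d21:-→d22:-→d23:-→d24:-→d25:-→d26:-→d27:-→d28:-→d29:-→d30:-→d31:H4 -> H4
  lookup 40.234.192.67: bits 0010100011101010110000000100001 walk d0:-→d1:-→d2:-→d3:-→d4:-→d5:-→d6:-→d7:-→d8:-→d9:-→d10:-→d11:-→d12:H5→d13:-→d14:-→d15:-→d16:-→d17:-→d18:-→d19:-→d20:-→d21:-→d22:-→d23:-→d24:-→d25:-→d26:-→d27:-→d28:-→d29:-→d30:-→d31:H4 -> H4
  lookup 40.234.192.66: bits 0010100011101010110000000100001 walk d0:-→d1:-→d2:-→d3:-→d4:-→d5:-→d6:-→d7:-→d8:-→d9:-→d10:-→d11:-→d12:H5→d13:-→d14:-→d15:-→d16:-→d17:-→d18:-→d19:-→d20:-→d21:-→d22:-→d23:-→d24:-→d25:-→d26:-→d27:-→d28:-→d29:-→d30:-→d31:H4 -> H4
  + 40.234.192.0/21 (H6) depth=21
  + 152.0.0.0/10 (H3) depth=10
  + 152.18.62.0/24 (H1) depth=24
  lookup 40.234.192.3: bits 0010100011101010110000000 walk d0:-→d1:-→d2:-→d3:-→d4:-→d5:-→d6:-→d7:-→d8:-→d9:-→d10:-→d11:-→d12:H5→d13:-→d14:-→d15:-→d16:-→d17:-→d18:-→d19:-→d20:-→d21:H6→d22:-→d23:-→d24:-→d25:- -> H6
  + 40.234.192.0/20 (H6) depth=20
  lookup 40.234.192.66: bits 0010100011101010110000000100001 walk d0:-→d1:-→d2:-→d3:-→d4:-→d5:-→d6:-→d7:-→d8:-→d9:-→d10:-→d11:-→d12:H5→d13:-→d14:-→d15:-→d16:-→d17:-→d18:-→d19:-→d20:H6→d21:H6→d22:-→d23:-→d24:-→d25:-→d26:-→d27:-→d28:-→d29:-→d30:-→d31:H4 -> H4
  + 152.0.0.0/10 (H1) depth=10
  + 152.18.62.124/32 (H2) depth=32

== LOOKUPS ==
["H4","no-route","H5","H4","H4","H4","H6","H4"]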